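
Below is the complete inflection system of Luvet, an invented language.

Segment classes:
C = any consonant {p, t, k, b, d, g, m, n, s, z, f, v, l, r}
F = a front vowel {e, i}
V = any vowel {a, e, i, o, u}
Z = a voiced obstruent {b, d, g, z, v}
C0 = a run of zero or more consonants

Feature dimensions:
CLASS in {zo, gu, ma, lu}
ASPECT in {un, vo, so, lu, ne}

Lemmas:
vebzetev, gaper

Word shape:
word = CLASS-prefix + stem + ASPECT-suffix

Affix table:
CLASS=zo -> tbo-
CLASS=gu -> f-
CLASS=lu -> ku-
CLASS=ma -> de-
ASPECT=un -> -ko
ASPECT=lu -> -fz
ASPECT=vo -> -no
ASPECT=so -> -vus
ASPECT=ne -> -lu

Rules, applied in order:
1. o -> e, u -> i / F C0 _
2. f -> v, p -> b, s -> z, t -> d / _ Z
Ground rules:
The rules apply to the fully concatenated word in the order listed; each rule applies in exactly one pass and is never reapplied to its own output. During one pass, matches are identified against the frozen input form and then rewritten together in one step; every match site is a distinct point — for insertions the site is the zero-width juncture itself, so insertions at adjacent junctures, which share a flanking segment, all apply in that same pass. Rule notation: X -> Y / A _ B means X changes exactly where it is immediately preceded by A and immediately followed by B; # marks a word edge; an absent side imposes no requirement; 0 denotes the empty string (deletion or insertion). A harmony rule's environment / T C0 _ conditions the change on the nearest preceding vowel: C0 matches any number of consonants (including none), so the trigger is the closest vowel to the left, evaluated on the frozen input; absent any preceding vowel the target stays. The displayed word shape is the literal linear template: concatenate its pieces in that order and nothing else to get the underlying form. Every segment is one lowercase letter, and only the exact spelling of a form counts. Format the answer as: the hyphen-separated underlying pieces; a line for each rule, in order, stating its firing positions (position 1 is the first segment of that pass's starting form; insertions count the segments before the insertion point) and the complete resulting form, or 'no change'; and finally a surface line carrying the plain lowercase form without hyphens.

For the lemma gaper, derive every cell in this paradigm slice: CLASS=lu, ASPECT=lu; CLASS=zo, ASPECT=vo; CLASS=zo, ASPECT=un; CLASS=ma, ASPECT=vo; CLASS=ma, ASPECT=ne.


cell CLASS=lu, ASPECT=lu:
underlying: ku-gaper-fz
1. o -> e, u -> i / F C0 _: no change
2. f -> v, p -> b, s -> z, t -> d / _ Z: fires at position(s) 8: kugapervz
surface: kugapervz

cell CLASS=zo, ASPECT=vo:
underlying: tbo-gaper-no
1. o -> e, u -> i / F C0 _: fires at position(s) 10: tbogaperne
2. f -> v, p -> b, s -> z, t -> d / _ Z: fires at position(s) 1: dbogaperne
surface: dbogaperne

cell CLASS=zo, ASPECT=un:
underlying: tbo-gaper-ko
1. o -> e, u -> i / F C0 _: fires at position(s) 10: tbogaperke
2. f -> v, p -> b, s -> z, t -> d / _ Z: fires at position(s) 1: dbogaperke
surface: dbogaperke

cell CLASS=ma, ASPECT=vo:
underlying: de-gaper-no
1. o -> e, u -> i / F C0 _: fires at position(s) 9: degaperne
2. f -> v, p -> b, s -> z, t -> d / _ Z: no change
surface: degaperne

cell CLASS=ma, ASPECT=ne:
underlying: de-gaper-lu
1. o -> e, u -> i / F C0 _: fires at position(s) 9: degaperli
2. f -> v, p -> b, s -> z, t -> d / _ Z: no change
surface: degaperli


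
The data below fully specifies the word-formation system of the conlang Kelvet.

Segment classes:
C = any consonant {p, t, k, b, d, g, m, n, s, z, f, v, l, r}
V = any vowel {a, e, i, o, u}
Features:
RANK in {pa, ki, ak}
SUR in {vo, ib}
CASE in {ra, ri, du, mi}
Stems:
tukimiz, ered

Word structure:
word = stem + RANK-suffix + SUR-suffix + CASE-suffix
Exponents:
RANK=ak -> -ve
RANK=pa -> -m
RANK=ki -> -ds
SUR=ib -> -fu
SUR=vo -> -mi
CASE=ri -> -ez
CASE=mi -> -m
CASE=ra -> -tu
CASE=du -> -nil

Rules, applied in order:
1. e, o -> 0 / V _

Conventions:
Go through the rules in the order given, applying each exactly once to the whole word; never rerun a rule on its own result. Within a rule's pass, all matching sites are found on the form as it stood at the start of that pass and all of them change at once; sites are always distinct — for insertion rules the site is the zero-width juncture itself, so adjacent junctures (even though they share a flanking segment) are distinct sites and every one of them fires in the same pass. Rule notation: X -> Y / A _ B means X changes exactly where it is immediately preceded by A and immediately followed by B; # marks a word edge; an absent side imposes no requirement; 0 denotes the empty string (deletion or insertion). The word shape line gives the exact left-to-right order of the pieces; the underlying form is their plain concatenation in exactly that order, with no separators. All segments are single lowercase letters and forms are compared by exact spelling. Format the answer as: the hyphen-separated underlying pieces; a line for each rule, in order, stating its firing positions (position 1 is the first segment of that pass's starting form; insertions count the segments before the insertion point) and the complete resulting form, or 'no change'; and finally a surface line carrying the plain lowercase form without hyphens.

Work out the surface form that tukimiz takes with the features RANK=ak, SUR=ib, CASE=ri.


underlying: tukimiz-ve-fu-ez
1. e, o -> 0 / V _: fires at position(s) 12: tukimizvefuz
surface: tukimizvefuz


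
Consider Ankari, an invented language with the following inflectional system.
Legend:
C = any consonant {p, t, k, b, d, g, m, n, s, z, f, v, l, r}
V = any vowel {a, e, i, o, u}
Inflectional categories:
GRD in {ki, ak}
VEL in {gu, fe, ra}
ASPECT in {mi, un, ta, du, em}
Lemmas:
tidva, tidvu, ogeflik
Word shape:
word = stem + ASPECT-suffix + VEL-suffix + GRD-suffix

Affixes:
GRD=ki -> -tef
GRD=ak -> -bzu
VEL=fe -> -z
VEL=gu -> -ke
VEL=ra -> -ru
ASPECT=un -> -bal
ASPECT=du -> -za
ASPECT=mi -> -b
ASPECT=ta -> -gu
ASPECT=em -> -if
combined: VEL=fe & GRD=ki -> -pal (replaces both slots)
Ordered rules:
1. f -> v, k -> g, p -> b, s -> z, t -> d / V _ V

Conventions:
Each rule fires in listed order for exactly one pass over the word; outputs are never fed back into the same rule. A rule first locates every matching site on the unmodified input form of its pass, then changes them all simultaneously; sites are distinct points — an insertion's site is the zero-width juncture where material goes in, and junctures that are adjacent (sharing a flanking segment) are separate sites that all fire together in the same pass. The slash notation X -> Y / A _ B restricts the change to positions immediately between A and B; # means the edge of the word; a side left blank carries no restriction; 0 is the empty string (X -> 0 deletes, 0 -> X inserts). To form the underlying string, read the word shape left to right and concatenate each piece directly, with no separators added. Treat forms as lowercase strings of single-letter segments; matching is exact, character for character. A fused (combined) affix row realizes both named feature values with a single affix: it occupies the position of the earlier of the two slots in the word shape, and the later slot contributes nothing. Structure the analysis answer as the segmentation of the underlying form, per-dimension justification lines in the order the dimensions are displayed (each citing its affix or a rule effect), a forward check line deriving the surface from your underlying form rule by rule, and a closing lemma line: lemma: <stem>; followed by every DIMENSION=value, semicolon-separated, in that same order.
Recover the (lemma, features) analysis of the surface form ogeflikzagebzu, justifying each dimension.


underlying: ogeflik-za-ke-bzu
GRD=ak - signalled by the affix -bzu
VEL=gu - signalled by the affix -ke
ASPECT=du - signalled by the affix -za
check: ogeflikzakebzu -> ogeflikzagebzu
lemma: ogeflik; GRD=ak; VEL=gu; ASPECT=du


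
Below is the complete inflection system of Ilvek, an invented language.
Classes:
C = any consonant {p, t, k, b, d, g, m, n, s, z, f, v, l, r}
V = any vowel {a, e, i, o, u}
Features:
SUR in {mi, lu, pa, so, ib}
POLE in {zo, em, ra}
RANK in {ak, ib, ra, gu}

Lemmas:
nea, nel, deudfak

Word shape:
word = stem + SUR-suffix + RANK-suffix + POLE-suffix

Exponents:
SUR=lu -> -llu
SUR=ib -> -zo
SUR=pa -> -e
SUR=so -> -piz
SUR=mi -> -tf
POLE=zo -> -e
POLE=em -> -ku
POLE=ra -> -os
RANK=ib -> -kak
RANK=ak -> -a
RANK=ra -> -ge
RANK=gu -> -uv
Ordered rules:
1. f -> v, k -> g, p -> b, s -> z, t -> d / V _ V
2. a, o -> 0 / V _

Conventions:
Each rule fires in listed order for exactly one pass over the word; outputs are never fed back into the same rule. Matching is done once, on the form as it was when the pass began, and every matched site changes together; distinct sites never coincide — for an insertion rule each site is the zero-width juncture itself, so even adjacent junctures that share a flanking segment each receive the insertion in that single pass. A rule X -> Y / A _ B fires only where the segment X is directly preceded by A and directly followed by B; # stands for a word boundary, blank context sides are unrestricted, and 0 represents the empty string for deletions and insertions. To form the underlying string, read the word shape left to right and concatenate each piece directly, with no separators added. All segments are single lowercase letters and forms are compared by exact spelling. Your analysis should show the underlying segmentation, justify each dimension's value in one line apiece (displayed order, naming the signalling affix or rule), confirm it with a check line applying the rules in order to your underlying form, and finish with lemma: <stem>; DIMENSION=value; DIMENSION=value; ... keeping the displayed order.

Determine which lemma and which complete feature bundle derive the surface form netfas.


underlying: nea-tf-a-os
SUR=mi - signalled by the affix -tf
POLE=ra - signalled by the affix -os
RANK=ak - signalled by the affix -a
check: neatfaos -> neatfaos -> netfas
lemma: nea; SUR=mi; POLE=ra; RANK=ak


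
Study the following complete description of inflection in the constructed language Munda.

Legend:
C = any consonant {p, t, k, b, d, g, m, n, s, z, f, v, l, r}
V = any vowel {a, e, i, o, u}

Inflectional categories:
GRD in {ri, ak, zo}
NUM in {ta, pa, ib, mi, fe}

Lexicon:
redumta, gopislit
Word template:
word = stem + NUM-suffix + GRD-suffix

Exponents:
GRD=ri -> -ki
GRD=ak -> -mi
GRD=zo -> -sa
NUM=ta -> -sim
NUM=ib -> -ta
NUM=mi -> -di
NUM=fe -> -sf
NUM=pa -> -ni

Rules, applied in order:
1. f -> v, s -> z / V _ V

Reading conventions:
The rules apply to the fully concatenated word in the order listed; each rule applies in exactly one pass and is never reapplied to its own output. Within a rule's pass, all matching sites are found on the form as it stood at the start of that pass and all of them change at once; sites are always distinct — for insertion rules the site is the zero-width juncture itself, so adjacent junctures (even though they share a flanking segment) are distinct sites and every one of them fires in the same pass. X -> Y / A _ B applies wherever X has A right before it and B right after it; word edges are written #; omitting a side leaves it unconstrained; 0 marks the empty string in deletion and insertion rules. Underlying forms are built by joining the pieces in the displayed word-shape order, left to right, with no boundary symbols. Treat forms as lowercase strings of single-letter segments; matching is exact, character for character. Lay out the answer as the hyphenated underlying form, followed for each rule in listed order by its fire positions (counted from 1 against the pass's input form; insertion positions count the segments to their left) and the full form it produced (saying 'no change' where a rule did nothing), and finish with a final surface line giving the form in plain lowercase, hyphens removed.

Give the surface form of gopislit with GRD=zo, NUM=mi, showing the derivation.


underlying: gopislit-di-sa
1. f -> v, s -> z / V _ V: fires at position(s) 11: gopislitdiza
surface: gopislitdiza


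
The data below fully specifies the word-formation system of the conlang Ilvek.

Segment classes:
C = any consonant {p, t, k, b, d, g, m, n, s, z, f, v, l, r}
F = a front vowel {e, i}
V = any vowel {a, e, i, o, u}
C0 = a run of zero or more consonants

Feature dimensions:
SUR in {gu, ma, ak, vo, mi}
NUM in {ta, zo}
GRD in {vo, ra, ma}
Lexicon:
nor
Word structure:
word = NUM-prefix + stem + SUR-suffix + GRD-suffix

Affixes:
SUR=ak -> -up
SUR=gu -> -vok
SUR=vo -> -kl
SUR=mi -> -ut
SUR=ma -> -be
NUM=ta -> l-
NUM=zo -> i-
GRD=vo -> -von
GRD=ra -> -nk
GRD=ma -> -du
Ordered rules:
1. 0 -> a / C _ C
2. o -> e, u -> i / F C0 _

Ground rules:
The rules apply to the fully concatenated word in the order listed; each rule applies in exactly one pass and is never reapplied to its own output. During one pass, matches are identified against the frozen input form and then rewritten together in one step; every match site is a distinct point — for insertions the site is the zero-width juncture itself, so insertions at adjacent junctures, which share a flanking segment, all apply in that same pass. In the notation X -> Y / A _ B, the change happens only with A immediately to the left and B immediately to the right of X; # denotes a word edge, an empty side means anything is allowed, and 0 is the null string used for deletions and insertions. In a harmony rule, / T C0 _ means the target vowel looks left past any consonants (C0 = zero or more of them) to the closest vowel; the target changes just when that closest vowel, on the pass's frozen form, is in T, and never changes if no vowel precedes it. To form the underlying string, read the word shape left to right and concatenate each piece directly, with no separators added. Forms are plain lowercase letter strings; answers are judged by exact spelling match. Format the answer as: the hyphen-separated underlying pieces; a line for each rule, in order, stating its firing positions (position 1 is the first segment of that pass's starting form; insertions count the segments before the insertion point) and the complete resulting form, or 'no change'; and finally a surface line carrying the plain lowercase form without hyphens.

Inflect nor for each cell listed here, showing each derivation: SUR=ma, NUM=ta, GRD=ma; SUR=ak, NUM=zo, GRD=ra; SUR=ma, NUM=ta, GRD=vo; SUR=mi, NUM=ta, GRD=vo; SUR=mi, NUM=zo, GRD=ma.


cell SUR=ma, NUM=ta, GRD=ma:
underlying: l-nor-be-du
1. 0 -> a / C _ C: inserts after position(s) 1, 4: lanorabedu
2. o -> e, u -> i / F C0 _: fires at position(s) 10: lanorabedi
surface: lanorabedi

cell SUR=ak, NUM=zo, GRD=ra:
underlying: i-nor-up-nk
1. 0 -> a / C _ C: inserts after position(s) 6, 7: inorupanak
2. o -> e, u -> i / F C0 _: fires at position(s) 3: inerupanak
surface: inerupanak

cell SUR=ma, NUM=ta, GRD=vo:
underlying: l-nor-be-von
1. 0 -> a / C _ C: inserts after position(s) 1, 4: lanorabevon
2. o -> e, u -> i / F C0 _: fires at position(s) 10: lanorabeven
surface: lanorabeven

cell SUR=mi, NUM=ta, GRD=vo:
underlying: l-nor-ut-von
1. 0 -> a / C _ C: inserts after position(s) 1, 6: lanorutavon
2. o -> e, u -> i / F C0 _: no change
surface: lanorutavon

cell SUR=mi, NUM=zo, GRD=ma:
underlying: i-nor-ut-du
1. 0 -> a / C _ C: inserts after position(s) 6: inorutadu
2. o -> e, u -> i / F C0 _: fires at position(s) 3: inerutadu
surface: inerutadu


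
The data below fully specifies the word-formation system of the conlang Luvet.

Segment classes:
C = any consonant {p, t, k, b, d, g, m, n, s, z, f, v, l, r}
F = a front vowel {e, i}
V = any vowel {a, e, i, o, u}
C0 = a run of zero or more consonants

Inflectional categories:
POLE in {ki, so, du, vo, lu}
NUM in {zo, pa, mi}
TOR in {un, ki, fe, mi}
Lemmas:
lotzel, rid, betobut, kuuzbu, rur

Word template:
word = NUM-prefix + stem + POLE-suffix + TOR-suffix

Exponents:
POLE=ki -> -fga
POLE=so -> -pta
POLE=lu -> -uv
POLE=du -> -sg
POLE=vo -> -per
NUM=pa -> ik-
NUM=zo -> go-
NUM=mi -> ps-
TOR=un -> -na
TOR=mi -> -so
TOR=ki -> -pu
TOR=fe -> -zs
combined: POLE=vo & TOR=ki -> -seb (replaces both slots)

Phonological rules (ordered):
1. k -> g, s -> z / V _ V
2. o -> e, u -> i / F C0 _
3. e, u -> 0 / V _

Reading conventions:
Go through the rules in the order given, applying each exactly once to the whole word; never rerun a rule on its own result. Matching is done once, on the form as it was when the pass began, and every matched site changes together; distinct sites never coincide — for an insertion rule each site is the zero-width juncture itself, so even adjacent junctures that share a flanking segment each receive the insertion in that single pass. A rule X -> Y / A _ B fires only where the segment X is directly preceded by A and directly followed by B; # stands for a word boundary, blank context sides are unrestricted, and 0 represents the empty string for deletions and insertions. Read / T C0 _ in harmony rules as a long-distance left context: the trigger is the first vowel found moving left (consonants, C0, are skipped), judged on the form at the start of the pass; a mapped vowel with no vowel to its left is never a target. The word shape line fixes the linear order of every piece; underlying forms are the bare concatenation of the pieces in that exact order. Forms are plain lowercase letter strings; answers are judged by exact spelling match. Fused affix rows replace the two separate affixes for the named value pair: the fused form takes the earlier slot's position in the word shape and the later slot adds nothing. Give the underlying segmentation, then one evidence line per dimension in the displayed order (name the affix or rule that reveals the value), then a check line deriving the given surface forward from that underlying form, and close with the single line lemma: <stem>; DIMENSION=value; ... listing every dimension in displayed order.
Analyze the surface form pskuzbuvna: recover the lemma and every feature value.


underlying: ps-kuuzbu-uv-na
POLE=lu - signalled by the affix -uv
NUM=mi - signalled by the affix ps-
TOR=un - signalled by the affix -na
check: pskuuzbuuvna -> pskuuzbuuvna -> pskuuzbuuvna -> pskuzbuvna
lemma: kuuzbu; POLE=lu; NUM=mi; TOR=un


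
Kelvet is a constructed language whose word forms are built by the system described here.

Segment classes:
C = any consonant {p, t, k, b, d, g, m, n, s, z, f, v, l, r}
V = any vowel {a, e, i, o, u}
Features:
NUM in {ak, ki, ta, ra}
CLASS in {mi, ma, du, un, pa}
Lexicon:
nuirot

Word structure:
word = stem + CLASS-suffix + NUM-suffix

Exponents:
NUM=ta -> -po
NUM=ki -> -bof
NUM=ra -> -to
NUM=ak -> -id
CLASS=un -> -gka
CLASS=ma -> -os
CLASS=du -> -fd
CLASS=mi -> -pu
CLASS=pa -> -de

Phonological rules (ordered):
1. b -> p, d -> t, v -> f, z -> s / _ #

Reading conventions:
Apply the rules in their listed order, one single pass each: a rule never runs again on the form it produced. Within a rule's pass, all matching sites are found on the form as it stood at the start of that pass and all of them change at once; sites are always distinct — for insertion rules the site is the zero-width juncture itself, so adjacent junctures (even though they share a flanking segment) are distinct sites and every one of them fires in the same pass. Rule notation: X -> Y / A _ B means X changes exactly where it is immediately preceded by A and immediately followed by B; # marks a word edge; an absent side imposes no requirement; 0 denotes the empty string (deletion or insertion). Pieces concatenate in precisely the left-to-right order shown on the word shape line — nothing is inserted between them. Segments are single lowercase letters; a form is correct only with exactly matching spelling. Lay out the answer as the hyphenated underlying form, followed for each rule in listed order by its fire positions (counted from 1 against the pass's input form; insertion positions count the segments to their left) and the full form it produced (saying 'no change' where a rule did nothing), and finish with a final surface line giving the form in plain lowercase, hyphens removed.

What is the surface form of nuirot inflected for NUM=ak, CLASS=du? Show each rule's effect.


underlying: nuirot-fd-id
1. b -> p, d -> t, v -> f, z -> s / _ #: fires at position(s) 10: nuirotfdit
surface: nuirotfdit


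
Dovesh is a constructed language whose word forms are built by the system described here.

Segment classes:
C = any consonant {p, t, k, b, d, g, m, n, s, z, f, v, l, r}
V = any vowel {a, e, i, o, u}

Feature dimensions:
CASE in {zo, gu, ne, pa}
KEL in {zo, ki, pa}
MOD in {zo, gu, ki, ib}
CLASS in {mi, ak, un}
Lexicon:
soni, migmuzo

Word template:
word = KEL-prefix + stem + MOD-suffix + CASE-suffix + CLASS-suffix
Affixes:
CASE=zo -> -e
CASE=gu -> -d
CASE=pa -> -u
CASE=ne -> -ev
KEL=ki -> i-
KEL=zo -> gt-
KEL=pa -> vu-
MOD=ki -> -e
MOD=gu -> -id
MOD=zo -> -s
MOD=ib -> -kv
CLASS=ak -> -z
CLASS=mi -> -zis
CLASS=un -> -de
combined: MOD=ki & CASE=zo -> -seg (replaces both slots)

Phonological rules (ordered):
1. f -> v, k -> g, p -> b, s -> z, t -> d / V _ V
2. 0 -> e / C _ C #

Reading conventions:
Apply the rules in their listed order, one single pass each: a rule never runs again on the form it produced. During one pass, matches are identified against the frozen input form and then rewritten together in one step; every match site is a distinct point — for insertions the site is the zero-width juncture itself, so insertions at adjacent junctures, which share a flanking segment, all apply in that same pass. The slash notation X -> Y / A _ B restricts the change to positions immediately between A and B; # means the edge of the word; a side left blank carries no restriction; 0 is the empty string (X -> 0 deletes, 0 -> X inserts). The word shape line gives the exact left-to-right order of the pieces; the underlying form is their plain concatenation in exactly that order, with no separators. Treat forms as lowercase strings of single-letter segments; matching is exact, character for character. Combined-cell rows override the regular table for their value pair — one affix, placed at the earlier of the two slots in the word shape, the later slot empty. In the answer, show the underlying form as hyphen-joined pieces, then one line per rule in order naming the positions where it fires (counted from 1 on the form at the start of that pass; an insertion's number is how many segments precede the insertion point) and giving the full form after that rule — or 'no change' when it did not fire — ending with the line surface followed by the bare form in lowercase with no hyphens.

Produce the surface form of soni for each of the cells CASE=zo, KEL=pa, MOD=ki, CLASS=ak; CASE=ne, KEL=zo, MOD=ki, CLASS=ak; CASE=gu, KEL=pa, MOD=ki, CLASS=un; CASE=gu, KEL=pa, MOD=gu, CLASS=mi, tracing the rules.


cell CASE=zo, KEL=pa, MOD=ki, CLASS=ak:
underlying: vu-soni-seg-z
1. f -> v, k -> g, p -> b, s -> z, t -> d / V _ V: fires at position(s) 3, 7: vuzonizegz
2. 0 -> e / C _ C #: inserts after position(s) 9: vuzonizegez
surface: vuzonizegez

cell CASE=ne, KEL=zo, MOD=ki, CLASS=ak:
underlying: gt-soni-e-ev-z
1. f -> v, k -> g, p -> b, s -> z, t -> d / V _ V: no change
2. 0 -> e / C _ C #: inserts after position(s) 9: gtsonieevez
surface: gtsonieevez

cell CASE=gu, KEL=pa, MOD=ki, CLASS=un:
underlying: vu-soni-e-d-de
1. f -> v, k -> g, p -> b, s -> z, t -> d / V _ V: fires at position(s) 3: vuzoniedde
2. 0 -> e / C _ C #: no change
surface: vuzoniedde

cell CASE=gu, KEL=pa, MOD=gu, CLASS=mi:
underlying: vu-soni-id-d-zis
1. f -> v, k -> g, p -> b, s -> z, t -> d / V _ V: fires at position(s) 3: vuzoniiddzis
2. 0 -> e / C _ C #: no change
surface: vuzoniiddzis


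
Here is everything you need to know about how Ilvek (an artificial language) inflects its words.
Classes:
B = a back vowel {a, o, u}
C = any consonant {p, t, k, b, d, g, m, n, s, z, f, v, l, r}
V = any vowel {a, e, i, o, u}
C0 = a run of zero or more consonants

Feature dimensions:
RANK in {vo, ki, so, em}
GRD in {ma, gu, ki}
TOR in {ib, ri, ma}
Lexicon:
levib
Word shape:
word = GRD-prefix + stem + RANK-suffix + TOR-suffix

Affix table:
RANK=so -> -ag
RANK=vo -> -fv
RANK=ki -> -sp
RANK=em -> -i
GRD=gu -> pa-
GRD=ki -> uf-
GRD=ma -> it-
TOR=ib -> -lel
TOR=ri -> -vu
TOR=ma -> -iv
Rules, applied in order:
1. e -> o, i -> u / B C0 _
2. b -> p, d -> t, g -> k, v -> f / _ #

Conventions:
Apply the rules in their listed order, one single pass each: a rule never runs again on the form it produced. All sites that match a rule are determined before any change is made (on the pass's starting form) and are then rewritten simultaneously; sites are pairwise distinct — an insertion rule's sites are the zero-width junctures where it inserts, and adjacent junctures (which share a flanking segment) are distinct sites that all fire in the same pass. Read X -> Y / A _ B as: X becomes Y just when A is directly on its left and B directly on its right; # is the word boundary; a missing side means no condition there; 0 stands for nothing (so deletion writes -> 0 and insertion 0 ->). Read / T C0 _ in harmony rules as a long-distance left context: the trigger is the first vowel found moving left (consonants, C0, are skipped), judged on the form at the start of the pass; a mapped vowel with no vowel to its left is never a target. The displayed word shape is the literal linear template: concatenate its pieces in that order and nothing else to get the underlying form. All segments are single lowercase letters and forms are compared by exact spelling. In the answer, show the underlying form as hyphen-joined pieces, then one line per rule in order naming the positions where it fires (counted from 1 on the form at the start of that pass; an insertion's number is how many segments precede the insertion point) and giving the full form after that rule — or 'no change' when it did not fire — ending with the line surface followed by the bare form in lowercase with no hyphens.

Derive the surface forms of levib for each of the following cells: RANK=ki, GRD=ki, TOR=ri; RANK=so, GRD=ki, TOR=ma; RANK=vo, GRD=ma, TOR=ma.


cell RANK=ki, GRD=ki, TOR=ri:
underlying: uf-levib-sp-vu
1. e -> o, i -> u / B C0 _: fires at position(s) 4: uflovibspvu
2. b -> p, d -> t, g -> k, v -> f / _ #: no change
surface: uflovibspvu

cell RANK=so, GRD=ki, TOR=ma:
underlying: uf-levib-ag-iv
1. e -> o, i -> u / B C0 _: fires at position(s) 4, 10: uflovibaguv
2. b -> p, d -> t, g -> k, v -> f / _ #: fires at position(s) 11: uflovibaguf
surface: uflovibaguf

cell RANK=vo, GRD=ma, TOR=ma:
underlying: it-levib-fv-iv
1. e -> o, i -> u / B C0 _: no change
2. b -> p, d -> t, g -> k, v -> f / _ #: fires at position(s) 11: itlevibfvif
surface: itlevibfvif


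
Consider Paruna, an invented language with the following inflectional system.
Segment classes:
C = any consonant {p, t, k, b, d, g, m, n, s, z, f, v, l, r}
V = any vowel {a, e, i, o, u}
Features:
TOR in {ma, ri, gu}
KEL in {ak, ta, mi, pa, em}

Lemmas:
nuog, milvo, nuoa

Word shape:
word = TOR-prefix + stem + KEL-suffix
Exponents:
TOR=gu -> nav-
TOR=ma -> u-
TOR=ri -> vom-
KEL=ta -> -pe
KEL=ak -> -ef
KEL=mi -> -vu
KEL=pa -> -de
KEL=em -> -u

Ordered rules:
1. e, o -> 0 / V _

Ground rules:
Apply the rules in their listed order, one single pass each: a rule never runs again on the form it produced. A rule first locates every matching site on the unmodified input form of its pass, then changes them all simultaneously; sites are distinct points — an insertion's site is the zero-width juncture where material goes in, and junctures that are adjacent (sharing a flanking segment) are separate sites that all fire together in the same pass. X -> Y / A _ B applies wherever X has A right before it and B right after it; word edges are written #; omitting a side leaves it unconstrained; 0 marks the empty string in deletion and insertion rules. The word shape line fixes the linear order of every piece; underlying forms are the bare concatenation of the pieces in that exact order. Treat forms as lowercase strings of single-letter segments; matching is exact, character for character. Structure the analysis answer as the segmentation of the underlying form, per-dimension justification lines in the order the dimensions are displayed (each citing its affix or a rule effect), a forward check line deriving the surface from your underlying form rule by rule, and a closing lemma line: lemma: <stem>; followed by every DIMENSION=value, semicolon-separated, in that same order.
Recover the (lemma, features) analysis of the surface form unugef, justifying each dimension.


underlying: u-nuog-ef
TOR=ma - signalled by the affix u-
KEL=ak - signalled by the affix -ef
check: unuogef -> unugef
lemma: nuog; TOR=ma; KEL=ak


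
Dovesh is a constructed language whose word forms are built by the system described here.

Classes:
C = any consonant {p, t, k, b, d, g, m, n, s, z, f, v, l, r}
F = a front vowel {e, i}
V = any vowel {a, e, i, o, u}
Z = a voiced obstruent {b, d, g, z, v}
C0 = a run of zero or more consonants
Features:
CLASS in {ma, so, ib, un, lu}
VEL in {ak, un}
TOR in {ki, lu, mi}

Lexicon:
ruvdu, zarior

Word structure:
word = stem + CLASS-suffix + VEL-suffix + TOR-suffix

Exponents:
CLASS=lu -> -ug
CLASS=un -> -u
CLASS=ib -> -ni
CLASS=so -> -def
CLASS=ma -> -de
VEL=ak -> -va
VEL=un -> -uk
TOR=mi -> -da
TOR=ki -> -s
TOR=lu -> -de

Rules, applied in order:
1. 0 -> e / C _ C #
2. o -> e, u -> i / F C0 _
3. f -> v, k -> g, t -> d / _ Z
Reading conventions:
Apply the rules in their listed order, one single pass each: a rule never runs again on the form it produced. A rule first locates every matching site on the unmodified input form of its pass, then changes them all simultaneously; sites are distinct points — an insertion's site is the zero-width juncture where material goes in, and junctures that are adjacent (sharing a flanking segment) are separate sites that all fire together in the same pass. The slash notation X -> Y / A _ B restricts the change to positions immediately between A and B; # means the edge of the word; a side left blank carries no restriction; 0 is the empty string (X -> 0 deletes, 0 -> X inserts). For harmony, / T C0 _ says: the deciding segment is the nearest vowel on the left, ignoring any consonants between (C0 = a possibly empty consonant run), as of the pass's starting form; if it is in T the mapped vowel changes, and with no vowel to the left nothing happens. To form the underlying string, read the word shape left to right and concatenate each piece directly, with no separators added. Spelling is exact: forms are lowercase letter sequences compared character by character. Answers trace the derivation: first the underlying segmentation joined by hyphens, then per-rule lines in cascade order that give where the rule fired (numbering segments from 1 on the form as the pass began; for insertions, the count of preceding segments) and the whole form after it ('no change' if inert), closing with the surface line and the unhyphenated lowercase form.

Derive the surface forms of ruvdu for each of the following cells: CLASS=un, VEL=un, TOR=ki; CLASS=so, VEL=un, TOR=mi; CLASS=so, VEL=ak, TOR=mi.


cell CLASS=un, VEL=un, TOR=ki:
underlying: ruvdu-u-uk-s
1. 0 -> e / C _ C #: inserts after position(s) 8: ruvduuukes
2. o -> e, u -> i / F C0 _: no change
3. f -> v, k -> g, t -> d / _ Z: no change
surface: ruvduuukes

cell CLASS=so, VEL=un, TOR=mi:
underlying: ruvdu-def-uk-da
1. 0 -> e / C _ C #: no change
2. o -> e, u -> i / F C0 _: fires at position(s) 9: ruvdudefikda
3. f -> v, k -> g, t -> d / _ Z: fires at position(s) 10: ruvdudefigda
surface: ruvdudefigda

cell CLASS=so, VEL=ak, TOR=mi:
underlying: ruvdu-def-va-da
1. 0 -> e / C _ C #: no change
2. o -> e, u -> i / F C0 _: no change
3. f -> v, k -> g, t -> d / _ Z: fires at position(s) 8: ruvdudevvada
surface: ruvdudevvada


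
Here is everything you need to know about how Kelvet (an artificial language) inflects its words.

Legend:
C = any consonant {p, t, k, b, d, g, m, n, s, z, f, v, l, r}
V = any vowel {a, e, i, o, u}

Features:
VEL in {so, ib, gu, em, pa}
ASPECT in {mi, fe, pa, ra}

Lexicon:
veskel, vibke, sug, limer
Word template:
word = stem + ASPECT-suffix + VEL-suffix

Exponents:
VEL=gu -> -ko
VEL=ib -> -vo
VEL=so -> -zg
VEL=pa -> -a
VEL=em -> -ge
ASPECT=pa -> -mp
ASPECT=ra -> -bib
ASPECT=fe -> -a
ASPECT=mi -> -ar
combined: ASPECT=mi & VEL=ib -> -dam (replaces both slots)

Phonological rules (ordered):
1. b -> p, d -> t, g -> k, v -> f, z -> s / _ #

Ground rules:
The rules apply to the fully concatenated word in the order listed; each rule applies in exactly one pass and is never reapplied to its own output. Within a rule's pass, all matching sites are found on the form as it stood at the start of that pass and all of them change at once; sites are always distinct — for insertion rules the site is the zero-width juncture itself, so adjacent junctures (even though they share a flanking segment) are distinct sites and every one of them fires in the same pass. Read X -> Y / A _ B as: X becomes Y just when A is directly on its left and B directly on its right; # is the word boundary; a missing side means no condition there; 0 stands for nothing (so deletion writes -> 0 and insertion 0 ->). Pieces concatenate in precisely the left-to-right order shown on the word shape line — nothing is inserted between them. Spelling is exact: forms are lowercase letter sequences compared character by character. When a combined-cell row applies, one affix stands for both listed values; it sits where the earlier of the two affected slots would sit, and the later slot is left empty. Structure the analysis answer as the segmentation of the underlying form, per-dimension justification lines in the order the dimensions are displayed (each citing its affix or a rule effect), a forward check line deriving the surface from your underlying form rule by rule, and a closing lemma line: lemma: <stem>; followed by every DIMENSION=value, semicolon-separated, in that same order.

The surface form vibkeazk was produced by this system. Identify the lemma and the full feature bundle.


underlying: vibke-a-zg
VEL=so - signalled by the affix -zg
ASPECT=fe - signalled by the affix -a
check: vibkeazg -> vibkeazk
lemma: vibke; VEL=so; ASPECT=fe


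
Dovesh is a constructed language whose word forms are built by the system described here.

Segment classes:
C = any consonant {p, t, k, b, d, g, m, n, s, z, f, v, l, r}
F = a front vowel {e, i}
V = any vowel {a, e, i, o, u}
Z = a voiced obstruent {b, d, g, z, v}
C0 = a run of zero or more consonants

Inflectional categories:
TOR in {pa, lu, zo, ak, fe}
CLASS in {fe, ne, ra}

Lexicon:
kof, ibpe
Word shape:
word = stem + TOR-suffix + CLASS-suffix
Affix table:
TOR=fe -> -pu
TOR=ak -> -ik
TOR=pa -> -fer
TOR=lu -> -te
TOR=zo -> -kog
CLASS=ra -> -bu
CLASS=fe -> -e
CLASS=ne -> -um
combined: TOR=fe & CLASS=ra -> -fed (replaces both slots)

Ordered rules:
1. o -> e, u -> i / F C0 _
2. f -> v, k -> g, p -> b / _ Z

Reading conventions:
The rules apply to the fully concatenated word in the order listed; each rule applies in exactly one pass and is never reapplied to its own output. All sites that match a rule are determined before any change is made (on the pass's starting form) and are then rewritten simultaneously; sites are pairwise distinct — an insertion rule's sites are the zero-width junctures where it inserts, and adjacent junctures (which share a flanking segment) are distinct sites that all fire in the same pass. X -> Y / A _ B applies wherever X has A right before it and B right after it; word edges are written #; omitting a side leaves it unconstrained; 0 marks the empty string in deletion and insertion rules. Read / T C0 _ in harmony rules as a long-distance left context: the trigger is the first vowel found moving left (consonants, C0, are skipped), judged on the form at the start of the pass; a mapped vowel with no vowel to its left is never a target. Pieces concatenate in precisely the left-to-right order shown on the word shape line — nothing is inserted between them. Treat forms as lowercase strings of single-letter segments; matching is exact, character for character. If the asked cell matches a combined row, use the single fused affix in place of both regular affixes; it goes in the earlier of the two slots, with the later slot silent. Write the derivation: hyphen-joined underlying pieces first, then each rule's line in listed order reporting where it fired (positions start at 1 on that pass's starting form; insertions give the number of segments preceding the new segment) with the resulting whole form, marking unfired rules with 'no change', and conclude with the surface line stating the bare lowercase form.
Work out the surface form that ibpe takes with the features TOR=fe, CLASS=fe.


underlying: ibpe-pu-e
1. o -> e, u -> i / F C0 _: fires at position(s) 6: ibpepie
2. f -> v, k -> g, p -> b / _ Z: no change
surface: ibpepie


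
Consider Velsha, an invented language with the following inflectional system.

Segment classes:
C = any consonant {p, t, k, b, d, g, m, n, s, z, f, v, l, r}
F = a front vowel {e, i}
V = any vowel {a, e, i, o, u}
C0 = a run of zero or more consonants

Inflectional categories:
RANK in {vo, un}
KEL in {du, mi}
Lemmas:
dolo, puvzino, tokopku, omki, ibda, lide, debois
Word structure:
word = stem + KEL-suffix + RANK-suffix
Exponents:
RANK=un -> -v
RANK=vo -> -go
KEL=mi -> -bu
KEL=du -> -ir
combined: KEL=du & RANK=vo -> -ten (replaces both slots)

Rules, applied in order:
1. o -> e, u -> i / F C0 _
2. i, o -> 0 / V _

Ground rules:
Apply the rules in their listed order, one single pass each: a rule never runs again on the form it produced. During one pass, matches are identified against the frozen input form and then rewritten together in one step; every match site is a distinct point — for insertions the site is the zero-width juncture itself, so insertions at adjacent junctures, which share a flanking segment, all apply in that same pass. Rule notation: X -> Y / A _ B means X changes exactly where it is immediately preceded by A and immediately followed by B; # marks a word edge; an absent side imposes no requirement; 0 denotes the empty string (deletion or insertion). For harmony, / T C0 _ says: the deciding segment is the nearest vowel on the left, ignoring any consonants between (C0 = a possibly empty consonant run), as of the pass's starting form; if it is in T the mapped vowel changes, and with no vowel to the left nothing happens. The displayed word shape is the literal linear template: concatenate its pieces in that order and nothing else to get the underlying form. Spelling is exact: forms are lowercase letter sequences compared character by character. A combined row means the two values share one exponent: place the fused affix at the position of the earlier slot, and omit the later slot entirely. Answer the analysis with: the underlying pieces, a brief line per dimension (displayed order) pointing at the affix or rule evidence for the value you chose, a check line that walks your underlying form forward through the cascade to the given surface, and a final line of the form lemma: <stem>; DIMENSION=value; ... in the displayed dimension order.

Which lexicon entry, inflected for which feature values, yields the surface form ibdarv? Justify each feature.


underlying: ibda-ir-v
RANK=un - signalled by the affix -v
KEL=du - signalled by the affix -ir
check: ibdairv -> ibdairv -> ibdarv
lemma: ibda; RANK=un; KEL=du


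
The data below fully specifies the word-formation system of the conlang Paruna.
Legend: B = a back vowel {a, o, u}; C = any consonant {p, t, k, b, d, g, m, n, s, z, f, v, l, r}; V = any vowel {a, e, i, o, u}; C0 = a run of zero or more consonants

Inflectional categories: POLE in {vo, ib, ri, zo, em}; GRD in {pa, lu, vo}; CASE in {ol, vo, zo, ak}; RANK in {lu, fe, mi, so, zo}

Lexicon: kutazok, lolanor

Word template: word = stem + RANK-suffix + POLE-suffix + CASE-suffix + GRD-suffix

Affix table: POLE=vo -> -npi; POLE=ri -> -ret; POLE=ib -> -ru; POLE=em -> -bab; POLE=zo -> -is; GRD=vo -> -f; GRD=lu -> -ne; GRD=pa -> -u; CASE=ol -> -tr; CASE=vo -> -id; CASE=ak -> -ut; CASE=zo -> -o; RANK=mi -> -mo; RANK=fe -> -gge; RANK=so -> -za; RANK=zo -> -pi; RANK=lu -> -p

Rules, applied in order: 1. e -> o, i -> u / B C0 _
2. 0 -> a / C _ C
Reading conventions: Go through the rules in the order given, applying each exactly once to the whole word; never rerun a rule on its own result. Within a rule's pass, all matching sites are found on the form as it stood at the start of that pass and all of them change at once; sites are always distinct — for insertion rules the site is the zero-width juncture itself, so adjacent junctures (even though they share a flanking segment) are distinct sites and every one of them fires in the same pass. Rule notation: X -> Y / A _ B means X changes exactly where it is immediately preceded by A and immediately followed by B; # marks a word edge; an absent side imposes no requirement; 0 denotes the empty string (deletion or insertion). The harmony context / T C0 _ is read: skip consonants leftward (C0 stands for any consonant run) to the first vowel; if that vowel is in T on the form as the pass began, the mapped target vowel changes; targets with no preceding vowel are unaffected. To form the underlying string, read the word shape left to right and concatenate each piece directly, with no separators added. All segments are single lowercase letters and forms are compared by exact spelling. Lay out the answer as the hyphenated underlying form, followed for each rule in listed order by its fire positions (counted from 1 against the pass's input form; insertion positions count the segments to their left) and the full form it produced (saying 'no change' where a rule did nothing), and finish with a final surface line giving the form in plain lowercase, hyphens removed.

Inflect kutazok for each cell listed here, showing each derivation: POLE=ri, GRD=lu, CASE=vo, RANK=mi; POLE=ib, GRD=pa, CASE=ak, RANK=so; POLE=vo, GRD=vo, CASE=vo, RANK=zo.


cell POLE=ri, GRD=lu, CASE=vo, RANK=mi:
underlying: kutazok-mo-ret-id-ne
1. e -> o, i -> u / B C0 _: fires at position(s) 11: kutazokmorotidne
2. 0 -> a / C _ C: inserts after position(s) 7, 14: kutazokamorotidane
surface: kutazokamorotidane

cell POLE=ib, GRD=pa, CASE=ak, RANK=so:
underlying: kutazok-za-ru-ut-u
1. e -> o, i -> u / B C0 _: no change
2. 0 -> a / C _ C: inserts after position(s) 7: kutazokazaruutu
surface: kutazokazaruutu

cell POLE=vo, GRD=vo, CASE=vo, RANK=zo:
underlying: kutazok-pi-npi-id-f
1. e -> o, i -> u / B C0 _: fires at position(s) 9: kutazokpunpiidf
2. 0 -> a / C _ C: inserts after position(s) 7, 10, 14: kutazokapunapiidaf
surface: kutazokapunapiidaf
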